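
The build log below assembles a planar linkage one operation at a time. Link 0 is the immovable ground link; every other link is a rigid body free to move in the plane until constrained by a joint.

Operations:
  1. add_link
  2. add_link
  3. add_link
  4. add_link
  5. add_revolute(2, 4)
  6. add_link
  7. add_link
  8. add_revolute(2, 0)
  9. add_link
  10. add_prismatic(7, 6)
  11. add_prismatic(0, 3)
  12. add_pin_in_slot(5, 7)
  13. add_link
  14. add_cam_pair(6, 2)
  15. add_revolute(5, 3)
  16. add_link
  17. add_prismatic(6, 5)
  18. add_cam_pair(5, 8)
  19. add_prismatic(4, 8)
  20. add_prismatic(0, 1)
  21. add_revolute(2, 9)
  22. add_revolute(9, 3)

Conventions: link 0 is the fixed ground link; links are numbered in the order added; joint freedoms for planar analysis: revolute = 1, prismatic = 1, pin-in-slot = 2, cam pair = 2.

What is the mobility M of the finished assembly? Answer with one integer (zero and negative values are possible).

link 0 = ground. State L|J1|J2 = 1|0|0
+link1  2|0|0
+link2  3|0|0
+link3  4|0|0
+link4  5|0|0
R(2,4) f=1→J1  5|1|0
+link5  6|1|0
+link6  7|1|0
R(2,0) f=1→J1  7|2|0
+link7  8|2|0
P(7,6) f=1→J1  8|3|0
P(0,3) f=1→J1  8|4|0
PS(5,7) f=2→J2  8|4|1
+link8  9|4|1
C(6,2) f=2→J2  9|4|2
R(5,3) f=1→J1  9|5|2
+link9  10|5|2
P(6,5) f=1→J1  10|6|2
C(5,8) f=2→J2  10|6|3
P(4,8) f=1→J1  10|7|3
P(0,1) f=1→J1  10|8|3
R(2,9) f=1→J1  10|9|3
R(9,3) f=1→J1  10|10|3
M = 3(10−1)−2·10−3 = 27−20−3 = 4

M = 4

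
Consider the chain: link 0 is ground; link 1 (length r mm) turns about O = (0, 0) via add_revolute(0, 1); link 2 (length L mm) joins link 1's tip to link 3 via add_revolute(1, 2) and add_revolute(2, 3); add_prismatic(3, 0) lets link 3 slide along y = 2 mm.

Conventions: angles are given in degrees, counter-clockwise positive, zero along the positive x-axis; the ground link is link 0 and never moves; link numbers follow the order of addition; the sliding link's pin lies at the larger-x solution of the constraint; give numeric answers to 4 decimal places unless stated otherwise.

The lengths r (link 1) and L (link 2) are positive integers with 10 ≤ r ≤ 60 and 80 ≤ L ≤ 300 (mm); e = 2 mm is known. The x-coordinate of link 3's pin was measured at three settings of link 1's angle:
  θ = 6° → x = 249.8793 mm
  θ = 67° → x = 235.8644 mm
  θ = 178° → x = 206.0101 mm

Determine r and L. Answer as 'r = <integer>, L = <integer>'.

constraint per measurement: (x − r cos θ)² + (r sin θ − e)² = L²
subtracting the θ₁ and θ₂ equations cancels the r² and L² terms:
r = (x₁² − x₂²) / (2[(x₁cos θ₁ + e sin θ₁) − (x₂cos θ₂ + e sin θ₂)]) = 22.0001 → r = 22
L² = (x₁ − r cos θ₁)² + (r sin θ₁ − e)² = 51984.0069 → L = 228.0000 → L = 228
check at θ₃=178°: x = 206.0101 (printed 206.0101) ✓

r = 22, L = 228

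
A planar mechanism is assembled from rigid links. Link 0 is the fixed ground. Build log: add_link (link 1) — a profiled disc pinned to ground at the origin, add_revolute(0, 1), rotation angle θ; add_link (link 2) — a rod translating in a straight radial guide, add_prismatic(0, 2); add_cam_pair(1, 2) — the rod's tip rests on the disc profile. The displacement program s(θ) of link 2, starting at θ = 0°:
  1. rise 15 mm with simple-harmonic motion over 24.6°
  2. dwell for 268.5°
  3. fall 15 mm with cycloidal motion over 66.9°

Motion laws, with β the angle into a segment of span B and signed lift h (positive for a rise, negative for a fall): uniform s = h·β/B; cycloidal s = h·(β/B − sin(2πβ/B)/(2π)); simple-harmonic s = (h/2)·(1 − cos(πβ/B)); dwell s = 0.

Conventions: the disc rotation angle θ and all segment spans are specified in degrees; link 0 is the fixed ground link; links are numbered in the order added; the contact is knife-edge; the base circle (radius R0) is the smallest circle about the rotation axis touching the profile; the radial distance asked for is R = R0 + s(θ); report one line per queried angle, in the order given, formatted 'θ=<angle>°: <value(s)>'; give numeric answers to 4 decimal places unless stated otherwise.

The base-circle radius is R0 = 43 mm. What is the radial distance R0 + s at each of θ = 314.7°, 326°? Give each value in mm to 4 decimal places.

seg 1 [0°–24.6°] simple-harmonic, h=15: full span → s += 15 → s = 15.0000
seg 2 [24.6°–293.1°] dwell: s stays 15.0000
seg 3 [293.1°–360°] cycloidal, h=-15: θ=314.7° here. β=21.6, B=66.9. -15·(0.3229 − sin(2π·0.3229)/(2π)) = -2.7016 → s = 12.2984
seg 3 [293.1°–360°] cycloidal, h=-15: θ=326° here. β=32.9, B=66.9. -15·(0.4918 − sin(2π·0.4918)/(2π)) = -7.2534 → s = 7.7466
θ=314.7°: R = R0 + s = 43 + 12.2984 = 55.2984
θ=326°: R = R0 + s = 43 + 7.7466 = 50.7466

θ=314.7°: 55.2984
θ=326°: 50.7466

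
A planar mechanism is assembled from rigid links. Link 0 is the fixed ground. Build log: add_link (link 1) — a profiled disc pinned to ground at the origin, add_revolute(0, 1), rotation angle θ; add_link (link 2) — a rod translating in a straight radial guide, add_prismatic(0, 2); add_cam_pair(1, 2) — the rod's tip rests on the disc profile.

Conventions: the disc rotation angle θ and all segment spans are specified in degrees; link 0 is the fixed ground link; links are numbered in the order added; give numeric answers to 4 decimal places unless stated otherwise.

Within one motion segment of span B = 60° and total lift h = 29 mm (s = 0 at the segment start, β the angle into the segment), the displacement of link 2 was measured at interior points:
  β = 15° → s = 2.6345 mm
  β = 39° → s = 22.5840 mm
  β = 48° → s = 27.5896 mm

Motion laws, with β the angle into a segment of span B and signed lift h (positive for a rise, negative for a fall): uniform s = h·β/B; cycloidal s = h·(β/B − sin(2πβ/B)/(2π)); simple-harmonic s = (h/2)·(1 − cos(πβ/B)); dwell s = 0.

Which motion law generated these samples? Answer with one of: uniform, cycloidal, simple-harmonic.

candidates at β/B = r: uniform s = h·r (linear in β); cycloidal s = h·(r − sin(2πr)/(2π)); simple-harmonic s = (h/2)(1 − cos(πr))
β=15°: printed 2.6345 | uniform 7.2500, cycloidal 2.6345, simple-harmonic 4.2470
β=39°: printed 22.5840 | uniform 18.8500, cycloidal 22.5840, simple-harmonic 21.0829
β=48°: printed 27.5896 | uniform 23.2000, cycloidal 27.5896, simple-harmonic 26.2307
only one law matches every sample → cycloidal

cycloidal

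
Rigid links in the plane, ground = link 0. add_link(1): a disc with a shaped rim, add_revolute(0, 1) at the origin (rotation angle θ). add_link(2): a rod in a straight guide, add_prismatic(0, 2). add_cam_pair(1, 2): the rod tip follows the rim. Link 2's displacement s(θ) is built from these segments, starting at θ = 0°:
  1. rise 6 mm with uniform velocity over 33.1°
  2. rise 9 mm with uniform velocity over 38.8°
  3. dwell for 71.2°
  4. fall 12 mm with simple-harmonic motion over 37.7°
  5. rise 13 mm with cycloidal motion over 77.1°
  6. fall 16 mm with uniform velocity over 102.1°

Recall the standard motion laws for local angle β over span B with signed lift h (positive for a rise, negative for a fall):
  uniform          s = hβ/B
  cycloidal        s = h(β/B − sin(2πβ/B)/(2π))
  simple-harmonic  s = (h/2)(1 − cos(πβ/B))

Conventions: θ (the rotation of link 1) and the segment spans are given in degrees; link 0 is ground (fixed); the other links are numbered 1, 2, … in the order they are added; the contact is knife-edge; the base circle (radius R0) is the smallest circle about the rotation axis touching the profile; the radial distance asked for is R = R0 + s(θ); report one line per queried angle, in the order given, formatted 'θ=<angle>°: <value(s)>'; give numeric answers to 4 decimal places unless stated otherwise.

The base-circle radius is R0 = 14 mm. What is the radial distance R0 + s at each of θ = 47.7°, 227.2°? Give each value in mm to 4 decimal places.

segment 1 (0° to 33.1°, uniform, h = 6) is passed completely: s = 0.0000 + (6) = 6.0000
θ = 47.7° falls in segment 2 (33.1° to 71.9°, uniform, h = 9): β = 47.7 − 33.1 = 14.6°, B = 38.8°; Δs = 9·14.6/38.8 = 3.3866; s = 6.0000 + 3.3866 = 9.3866
segment 2 (33.1° to 71.9°, uniform, h = 9) is passed completely: s = 6.0000 + (9) = 15.0000
segment 3 (71.9° to 143.1°, dwell): s unchanged at 15.0000
segment 4 (143.1° to 180.8°, simple-harmonic, h = -12) is passed completely: s = 15.0000 + (-12) = 3.0000
θ = 227.2° falls in segment 5 (180.8° to 257.9°, cycloidal, h = 13): β = 227.2 − 180.8 = 46.4°, B = 77.1°; Δs = 13·(0.6018 − sin(2π·0.6018)/(2π)) = 9.0588; s = 3.0000 + 9.0588 = 12.0588
θ=47.7°: R = R0 + s = 14 + 9.3866 = 23.3866
θ=227.2°: R = R0 + s = 14 + 12.0588 = 26.0588

θ=47.7°: 23.3866
θ=227.2°: 26.0588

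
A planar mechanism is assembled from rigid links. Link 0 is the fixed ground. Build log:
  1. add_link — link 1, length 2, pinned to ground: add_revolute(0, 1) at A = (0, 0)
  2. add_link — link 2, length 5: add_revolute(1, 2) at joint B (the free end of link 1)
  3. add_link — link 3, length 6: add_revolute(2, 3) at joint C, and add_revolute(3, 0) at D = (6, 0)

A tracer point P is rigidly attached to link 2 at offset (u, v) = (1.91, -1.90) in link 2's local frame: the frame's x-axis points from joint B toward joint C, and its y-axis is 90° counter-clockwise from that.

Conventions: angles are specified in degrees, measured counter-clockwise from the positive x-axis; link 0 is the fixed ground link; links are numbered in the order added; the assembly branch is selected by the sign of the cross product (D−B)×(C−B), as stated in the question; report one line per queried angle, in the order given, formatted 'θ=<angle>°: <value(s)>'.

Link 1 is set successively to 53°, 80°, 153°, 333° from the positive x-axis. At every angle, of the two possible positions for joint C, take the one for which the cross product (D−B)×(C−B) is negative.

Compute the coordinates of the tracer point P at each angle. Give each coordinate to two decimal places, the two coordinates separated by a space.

A=(0,0), D=(6.00,0)
θ=53°: B = A + 2.00·(cos53°, sin53°) = (1.2036, 1.5973)
θ=53°: |BD| = 5.0553
θ=53°: circle(B,5.00) ∩ circle(D,6.00): a=1.4397, h=4.7882
θ=53°:   candidates: C₊=(4.0825,5.6853) cross=24.206; C₋=(1.0567,-3.4006) cross=-24.206
θ=53°:   branch - wants cross < 0 → take C=(1.0567,-3.4006) (cross=-24.206)
θ=53°: ex = (C−B)/|BC| = (-0.0294,-0.9996); ey = (0.9996,-0.0294)
θ=53°: P = B + 1.91·ex + -1.90·ey = (-0.7517,-0.2561)
θ=80°: B = A + 2.00·(cos80°, sin80°) = (0.3473, 1.9696)
θ=80°: |BD| = 5.9860
θ=80°: circle(B,5.00) ∩ circle(D,6.00): a=2.0742, h=4.5495
θ=80°:   candidates: C₊=(3.8029,5.5833) cross=27.233; C₋=(0.8091,-3.0090) cross=-27.233
θ=80°:   branch - wants cross < 0 → take C=(0.8091,-3.0090) (cross=-27.233)
θ=80°: ex = (C−B)/|BC| = (0.0924,-0.9957); ey = (0.9957,0.0924)
θ=80°: P = B + 1.91·ex + -1.90·ey = (-1.3682,-0.1077)
θ=153°: B = A + 2.00·(cos153°, sin153°) = (-1.7820, 0.9080)
θ=153°: |BD| = 7.8348
θ=153°: circle(B,5.00) ∩ circle(D,6.00): a=3.2154, h=3.8290
θ=153°:   candidates: C₊=(1.8555,4.3385) cross=29.999; C₋=(0.9680,-3.2678) cross=-29.999
θ=153°:   branch - wants cross < 0 → take C=(0.9680,-3.2678) (cross=-29.999)
θ=153°: ex = (C−B)/|BC| = (0.5500,-0.8352); ey = (0.8352,0.5500)
θ=153°: P = B + 1.91·ex + -1.90·ey = (-2.3183,-1.7322)
θ=333°: B = A + 2.00·(cos333°, sin333°) = (1.7820, -0.9080)
θ=333°: |BD| = 4.3146
θ=333°: circle(B,5.00) ∩ circle(D,6.00): a=0.8826, h=4.9215
θ=333°:   candidates: C₊=(1.6091,4.0890) cross=21.234; C₋=(3.6805,-5.5335) cross=-21.234
θ=333°:   branch - wants cross < 0 → take C=(3.6805,-5.5335) (cross=-21.234)
θ=333°: ex = (C−B)/|BC| = (0.3797,-0.9251); ey = (0.9251,0.3797)
θ=333°: P = B + 1.91·ex + -1.90·ey = (0.7495,-3.3964)

θ=53°: -0.75 -0.26
θ=80°: -1.37 -0.11
θ=153°: -2.32 -1.73
θ=333°: 0.75 -3.40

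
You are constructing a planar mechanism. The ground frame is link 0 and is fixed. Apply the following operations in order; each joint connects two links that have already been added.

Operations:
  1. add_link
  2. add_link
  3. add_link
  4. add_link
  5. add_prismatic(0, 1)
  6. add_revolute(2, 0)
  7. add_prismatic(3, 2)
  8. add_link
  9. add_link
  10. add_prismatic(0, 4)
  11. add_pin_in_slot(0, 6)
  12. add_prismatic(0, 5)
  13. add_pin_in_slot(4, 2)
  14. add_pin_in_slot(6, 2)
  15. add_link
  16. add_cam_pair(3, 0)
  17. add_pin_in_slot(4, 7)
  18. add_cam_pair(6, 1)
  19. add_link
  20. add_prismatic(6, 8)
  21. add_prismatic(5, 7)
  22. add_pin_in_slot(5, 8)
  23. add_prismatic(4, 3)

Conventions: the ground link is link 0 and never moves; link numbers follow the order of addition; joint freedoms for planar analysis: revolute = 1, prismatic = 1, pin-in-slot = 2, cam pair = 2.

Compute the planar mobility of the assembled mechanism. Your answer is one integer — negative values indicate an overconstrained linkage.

L=1 J1=0 J2=0
add link → L=2 J1=0 J2=0
add link → L=3 J1=0 J2=0
add link → L=4 J1=0 J2=0
add link → L=5 J1=0 J2=0
P@0,1 dof=1 J1 → L=5 J1=1 J2=0
R@2,0 dof=1 J1 → L=5 J1=2 J2=0
P@3,2 dof=1 J1 → L=5 J1=3 J2=0
add link → L=6 J1=3 J2=0
add link → L=7 J1=3 J2=0
P@0,4 dof=1 J1 → L=7 J1=4 J2=0
PS@0,6 dof=2 J2 → L=7 J1=4 J2=1
P@0,5 dof=1 J1 → L=7 J1=5 J2=1
PS@4,2 dof=2 J2 → L=7 J1=5 J2=2
PS@6,2 dof=2 J2 → L=7 J1=5 J2=3
add link → L=8 J1=5 J2=3
C@3,0 dof=2 J2 → L=8 J1=5 J2=4
PS@4,7 dof=2 J2 → L=8 J1=5 J2=5
C@6,1 dof=2 J2 → L=8 J1=5 J2=6
add link → L=9 J1=5 J2=6
P@6,8 dof=1 J1 → L=9 J1=6 J2=6
P@5,7 dof=1 J1 → L=9 J1=7 J2=6
PS@5,8 dof=2 J2 → L=9 J1=7 J2=7
P@4,3 dof=1 J1 → L=9 J1=8 J2=7
M=3(L−1)−2J1−J2=3·8−2·8−7=1

M = 1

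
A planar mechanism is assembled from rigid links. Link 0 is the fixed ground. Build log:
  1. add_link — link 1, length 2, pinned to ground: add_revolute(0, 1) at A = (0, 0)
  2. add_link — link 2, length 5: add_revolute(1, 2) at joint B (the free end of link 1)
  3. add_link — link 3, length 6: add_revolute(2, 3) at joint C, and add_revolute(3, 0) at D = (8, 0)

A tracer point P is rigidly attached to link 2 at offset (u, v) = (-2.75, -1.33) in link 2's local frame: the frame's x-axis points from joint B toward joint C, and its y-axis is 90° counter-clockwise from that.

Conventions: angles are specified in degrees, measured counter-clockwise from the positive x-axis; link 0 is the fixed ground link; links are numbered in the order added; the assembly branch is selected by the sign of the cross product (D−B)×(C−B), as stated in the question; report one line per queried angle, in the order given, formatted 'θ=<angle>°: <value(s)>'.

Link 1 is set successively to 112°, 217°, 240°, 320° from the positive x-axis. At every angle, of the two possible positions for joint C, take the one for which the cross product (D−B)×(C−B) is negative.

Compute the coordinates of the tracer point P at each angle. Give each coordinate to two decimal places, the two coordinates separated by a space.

A=(0,0), D=(8.00,0)
θ=112°: B = A + 2.00·(cos112°, sin112°) = (-0.7492, 1.8544)
θ=112°: |BD| = 8.9436
θ=112°: circle(B,5.00) ∩ circle(D,6.00): a=3.8568, h=3.1820
θ=112°:   candidates: C₊=(3.6835,4.1675) cross=28.458; C₋=(2.3640,-2.0581) cross=-28.458
θ=112°:   branch - wants cross < 0 → take C=(2.3640,-2.0581) (cross=-28.458)
θ=112°: ex = (C−B)/|BC| = (0.6226,-0.7825); ey = (0.7825,0.6226)
θ=112°: P = B + -2.75·ex + -1.33·ey = (-3.5022,3.1781)
θ=217°: B = A + 2.00·(cos217°, sin217°) = (-1.5973, -1.2036)
θ=217°: |BD| = 9.6725
θ=217°: circle(B,5.00) ∩ circle(D,6.00): a=4.2676, h=2.6053
θ=217°:   candidates: C₊=(2.3130,1.9125) cross=25.200; C₋=(2.9614,-3.2576) cross=-25.200
θ=217°:   branch - wants cross < 0 → take C=(2.9614,-3.2576) (cross=-25.200)
θ=217°: ex = (C−B)/|BC| = (0.9117,-0.4108); ey = (0.4108,0.9117)
θ=217°: P = B + -2.75·ex + -1.33·ey = (-4.6509,-1.2865)
θ=240°: B = A + 2.00·(cos240°, sin240°) = (-1.0000, -1.7321)
θ=240°: |BD| = 9.1652
θ=240°: circle(B,5.00) ∩ circle(D,6.00): a=3.9825, h=3.0232
θ=240°:   candidates: C₊=(2.3394,1.9893) cross=27.708; C₋=(3.4820,-3.9482) cross=-27.708
θ=240°:   branch - wants cross < 0 → take C=(3.4820,-3.9482) (cross=-27.708)
θ=240°: ex = (C−B)/|BC| = (0.8964,-0.4432); ey = (0.4432,0.8964)
θ=240°: P = B + -2.75·ex + -1.33·ey = (-4.0546,-1.7054)
θ=320°: B = A + 2.00·(cos320°, sin320°) = (1.5321, -1.2856)
θ=320°: |BD| = 6.5944
θ=320°: circle(B,5.00) ∩ circle(D,6.00): a=2.4632, h=4.3512
θ=320°:   candidates: C₊=(3.0998,3.4623) cross=28.694; C₋=(4.7963,-5.0731) cross=-28.694
θ=320°:   branch - wants cross < 0 → take C=(4.7963,-5.0731) (cross=-28.694)
θ=320°: ex = (C−B)/|BC| = (0.6528,-0.7575); ey = (0.7575,0.6528)
θ=320°: P = B + -2.75·ex + -1.33·ey = (-1.2707,-0.0707)

θ=112°: -3.50 3.18
θ=217°: -4.65 -1.29
θ=240°: -4.05 -1.71
θ=320°: -1.27 -0.07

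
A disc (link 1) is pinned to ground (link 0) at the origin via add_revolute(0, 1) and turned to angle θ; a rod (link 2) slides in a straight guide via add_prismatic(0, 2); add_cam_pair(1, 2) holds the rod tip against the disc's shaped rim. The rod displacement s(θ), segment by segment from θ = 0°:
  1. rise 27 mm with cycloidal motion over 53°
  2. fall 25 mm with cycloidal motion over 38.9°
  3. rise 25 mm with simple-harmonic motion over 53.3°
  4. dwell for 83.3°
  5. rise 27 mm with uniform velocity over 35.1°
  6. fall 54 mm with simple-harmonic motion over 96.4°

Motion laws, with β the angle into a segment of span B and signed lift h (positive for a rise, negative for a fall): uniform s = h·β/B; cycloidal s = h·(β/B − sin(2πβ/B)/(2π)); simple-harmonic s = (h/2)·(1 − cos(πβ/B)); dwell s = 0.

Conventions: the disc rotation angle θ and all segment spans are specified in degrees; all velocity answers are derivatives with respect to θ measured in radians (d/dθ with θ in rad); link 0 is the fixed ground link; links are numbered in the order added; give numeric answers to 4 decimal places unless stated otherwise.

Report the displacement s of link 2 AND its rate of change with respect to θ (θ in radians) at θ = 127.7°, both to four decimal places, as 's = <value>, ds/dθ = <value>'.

segment 1 (0° to 53°, cycloidal, h = 27) is passed completely: s = 0.0000 + (27) = 27.0000
segment 2 (53° to 91.9°, cycloidal, h = -25) is passed completely: s = 27.0000 + (-25) = 2.0000
θ = 127.7° falls in segment 3 (91.9° to 145.2°, simple-harmonic, h = 25): β = 127.7 − 91.9 = 35.8°, B = 53.3°; Δs = 25/2·(1 − cos(π·0.6717)) = 18.9194; s = 2.0000 + 18.9194 = 20.9194
velocity in seg [91.9°–145.2°] (simple-harmonic), θ in radians: β = 35.8° = 0.6248 rad, B = 53.3° = 0.9303 rad; ds/dθ = (πh/(2B)) sin(πβ/B) = (π·25/(2·0.9303)) sin(π·0.6717) = 36.222039 mm/rad

s = 20.9194, ds/dθ = 36.2220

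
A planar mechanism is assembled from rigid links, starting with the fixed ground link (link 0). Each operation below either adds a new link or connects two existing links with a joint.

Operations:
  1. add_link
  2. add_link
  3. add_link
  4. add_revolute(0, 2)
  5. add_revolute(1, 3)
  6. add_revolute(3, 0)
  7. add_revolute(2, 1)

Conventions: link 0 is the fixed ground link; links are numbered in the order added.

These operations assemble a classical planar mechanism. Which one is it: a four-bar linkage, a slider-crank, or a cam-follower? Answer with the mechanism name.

links: 4 (incl. ground); joints: 4 revolute, 0 prismatic, 0 higher (cam) pair, forming one closed loop
4 links in a single 4R loop → four-bar linkage

four-bar linkage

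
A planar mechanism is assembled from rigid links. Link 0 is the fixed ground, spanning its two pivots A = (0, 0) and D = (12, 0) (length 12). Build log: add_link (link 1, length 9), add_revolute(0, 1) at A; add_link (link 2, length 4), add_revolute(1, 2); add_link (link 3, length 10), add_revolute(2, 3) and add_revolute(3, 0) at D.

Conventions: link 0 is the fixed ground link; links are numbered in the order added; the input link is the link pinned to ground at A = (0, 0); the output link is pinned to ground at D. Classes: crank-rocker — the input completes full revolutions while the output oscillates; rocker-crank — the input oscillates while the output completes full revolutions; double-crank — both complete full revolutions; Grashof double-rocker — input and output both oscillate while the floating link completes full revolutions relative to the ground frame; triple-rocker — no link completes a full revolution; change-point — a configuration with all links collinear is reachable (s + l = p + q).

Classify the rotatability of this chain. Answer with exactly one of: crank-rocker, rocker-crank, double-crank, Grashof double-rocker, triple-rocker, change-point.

lengths: ground=12, input=9, coupler=4, output=10
sorted: s=4 (shortest), l=12 (longest), p+q=19
s + l = 16 vs p + q = 19
s + l < p + q (Grashof) with shortest = coupler link → Grashof double-rocker

Grashof double-rocker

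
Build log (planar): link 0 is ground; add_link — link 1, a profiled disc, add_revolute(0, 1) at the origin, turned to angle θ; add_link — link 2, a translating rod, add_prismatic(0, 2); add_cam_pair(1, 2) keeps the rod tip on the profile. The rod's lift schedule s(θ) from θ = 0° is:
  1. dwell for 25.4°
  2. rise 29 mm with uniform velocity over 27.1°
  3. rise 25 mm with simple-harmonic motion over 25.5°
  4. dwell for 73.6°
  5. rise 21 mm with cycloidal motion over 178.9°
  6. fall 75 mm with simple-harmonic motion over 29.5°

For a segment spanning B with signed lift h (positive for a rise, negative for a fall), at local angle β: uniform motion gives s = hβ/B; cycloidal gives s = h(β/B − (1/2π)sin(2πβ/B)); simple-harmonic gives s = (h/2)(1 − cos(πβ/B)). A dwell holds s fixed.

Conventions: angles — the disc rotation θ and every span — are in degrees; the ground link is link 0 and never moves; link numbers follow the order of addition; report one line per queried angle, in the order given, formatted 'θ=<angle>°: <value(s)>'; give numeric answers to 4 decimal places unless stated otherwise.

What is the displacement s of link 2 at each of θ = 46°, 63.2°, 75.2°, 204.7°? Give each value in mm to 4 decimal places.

seg 1 [0°–25.4°] dwell: s stays 0.0000
seg 2 [25.4°–52.5°] uniform, h=29: θ=46° here. β=20.6, B=27.1. 29·20.6/27.1 = 22.0443 → s = 22.0443
seg 2 [25.4°–52.5°] uniform, h=29: full span → s += 29 → s = 29.0000
seg 3 [52.5°–78°] simple-harmonic, h=25: θ=63.2° here. β=10.7, B=25.5. 25/2·(1 − cos(π·0.4196)) = 9.3765 → s = 38.3765
seg 3 [52.5°–78°] simple-harmonic, h=25: θ=75.2° here. β=22.7, B=25.5. 25/2·(1 − cos(π·0.8902)) = 24.2636 → s = 53.2636
seg 3 [52.5°–78°] simple-harmonic, h=25: full span → s += 25 → s = 54.0000
seg 4 [78°–151.6°] dwell: s stays 54.0000
seg 5 [151.6°–330.5°] cycloidal, h=21: θ=204.7° here. β=53.1, B=178.9. 21·(0.2968 − sin(2π·0.2968)/(2π)) = 3.0344 → s = 57.0344

θ=46°: 22.0443
θ=63.2°: 38.3765
θ=75.2°: 53.2636
θ=204.7°: 57.0344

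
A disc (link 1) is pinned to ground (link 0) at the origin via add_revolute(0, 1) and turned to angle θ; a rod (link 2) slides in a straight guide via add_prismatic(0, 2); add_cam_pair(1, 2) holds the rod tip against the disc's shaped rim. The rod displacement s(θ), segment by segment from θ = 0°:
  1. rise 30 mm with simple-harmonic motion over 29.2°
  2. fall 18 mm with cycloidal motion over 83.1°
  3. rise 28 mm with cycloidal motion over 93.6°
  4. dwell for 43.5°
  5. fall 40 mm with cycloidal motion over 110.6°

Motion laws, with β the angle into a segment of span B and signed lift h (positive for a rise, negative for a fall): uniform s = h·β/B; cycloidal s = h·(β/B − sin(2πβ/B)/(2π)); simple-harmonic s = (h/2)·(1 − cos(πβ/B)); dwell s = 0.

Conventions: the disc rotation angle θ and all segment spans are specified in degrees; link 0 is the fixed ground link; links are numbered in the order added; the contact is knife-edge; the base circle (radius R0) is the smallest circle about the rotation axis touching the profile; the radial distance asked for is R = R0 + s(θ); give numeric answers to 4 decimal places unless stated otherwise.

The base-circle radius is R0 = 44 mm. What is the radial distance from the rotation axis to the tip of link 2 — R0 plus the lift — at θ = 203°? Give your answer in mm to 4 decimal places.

segment 1 (0° to 29.2°, simple-harmonic, h = 30) is passed completely: s = 0.0000 + (30) = 30.0000
segment 2 (29.2° to 112.3°, cycloidal, h = -18) is passed completely: s = 30.0000 + (-18) = 12.0000
θ = 203° falls in segment 3 (112.3° to 205.9°, cycloidal, h = 28): β = 203 − 112.3 = 90.7°, B = 93.6°; Δs = 28·(0.9690 − sin(2π·0.9690)/(2π)) = 27.9945; s = 12.0000 + 27.9945 = 39.9945
R = R0 + s = 44 + 39.9945 = 83.9945

83.9945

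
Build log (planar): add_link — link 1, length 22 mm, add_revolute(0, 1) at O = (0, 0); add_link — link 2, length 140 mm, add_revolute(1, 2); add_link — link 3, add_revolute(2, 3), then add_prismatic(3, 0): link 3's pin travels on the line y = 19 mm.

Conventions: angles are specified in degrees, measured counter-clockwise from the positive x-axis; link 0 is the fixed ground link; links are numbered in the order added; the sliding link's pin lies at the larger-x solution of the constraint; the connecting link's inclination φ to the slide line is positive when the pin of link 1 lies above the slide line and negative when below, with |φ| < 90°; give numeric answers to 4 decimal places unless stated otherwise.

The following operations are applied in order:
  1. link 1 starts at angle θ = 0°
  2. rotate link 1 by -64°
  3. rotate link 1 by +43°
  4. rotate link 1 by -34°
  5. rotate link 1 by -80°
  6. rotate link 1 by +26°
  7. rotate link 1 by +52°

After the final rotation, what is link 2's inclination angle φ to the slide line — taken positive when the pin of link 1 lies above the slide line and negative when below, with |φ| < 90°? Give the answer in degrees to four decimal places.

geometry: r = 22 mm, L = 140 mm, e = 19 mm; θ starts at 0°
rotate link 1 by -64°: θ ← 0° -64° = -64°
rotate link 1 by +43°: θ ← -64° +43° = -21°
rotate link 1 by -34°: θ ← -21° -34° = -55°
rotate link 1 by -80°: θ ← -55° -80° = -135°
rotate link 1 by +26°: θ ← -135° +26° = -109°
rotate link 1 by +52°: θ ← -109° +52° = -57°
h = r sin θ − e = -18.450752 − 19 = -37.450752
sin φ = h / L = -37.450752 / 140 = -0.26750537
φ = arcsin(-0.26750537) = -15.515876°

-15.5159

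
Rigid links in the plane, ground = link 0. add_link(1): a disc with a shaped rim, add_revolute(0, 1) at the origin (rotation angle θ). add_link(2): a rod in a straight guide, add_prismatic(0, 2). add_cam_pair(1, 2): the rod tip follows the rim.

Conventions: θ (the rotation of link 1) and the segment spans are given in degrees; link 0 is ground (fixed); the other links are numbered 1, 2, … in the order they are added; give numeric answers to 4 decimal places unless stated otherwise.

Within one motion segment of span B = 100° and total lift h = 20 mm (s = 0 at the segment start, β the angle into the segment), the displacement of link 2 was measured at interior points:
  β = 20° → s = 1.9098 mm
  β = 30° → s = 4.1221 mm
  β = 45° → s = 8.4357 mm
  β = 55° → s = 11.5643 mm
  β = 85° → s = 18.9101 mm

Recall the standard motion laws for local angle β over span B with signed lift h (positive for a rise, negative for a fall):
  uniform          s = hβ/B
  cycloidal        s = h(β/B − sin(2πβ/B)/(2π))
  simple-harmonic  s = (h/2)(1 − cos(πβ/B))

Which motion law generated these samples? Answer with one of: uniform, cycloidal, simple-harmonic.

candidates at β/B = r: uniform s = h·r (linear in β); cycloidal s = h·(r − sin(2πr)/(2π)); simple-harmonic s = (h/2)(1 − cos(πr))
β=20°: printed 1.9098 | uniform 4.0000, cycloidal 0.9727, simple-harmonic 1.9098
β=30°: printed 4.1221 | uniform 6.0000, cycloidal 2.9727, simple-harmonic 4.1221
β=45°: printed 8.4357 | uniform 9.0000, cycloidal 8.0164, simple-harmonic 8.4357
β=55°: printed 11.5643 | uniform 11.0000, cycloidal 11.9836, simple-harmonic 11.5643
β=85°: printed 18.9101 | uniform 17.0000, cycloidal 19.5752, simple-harmonic 18.9101
only one law matches every sample → simple-harmonic

simple-harmonic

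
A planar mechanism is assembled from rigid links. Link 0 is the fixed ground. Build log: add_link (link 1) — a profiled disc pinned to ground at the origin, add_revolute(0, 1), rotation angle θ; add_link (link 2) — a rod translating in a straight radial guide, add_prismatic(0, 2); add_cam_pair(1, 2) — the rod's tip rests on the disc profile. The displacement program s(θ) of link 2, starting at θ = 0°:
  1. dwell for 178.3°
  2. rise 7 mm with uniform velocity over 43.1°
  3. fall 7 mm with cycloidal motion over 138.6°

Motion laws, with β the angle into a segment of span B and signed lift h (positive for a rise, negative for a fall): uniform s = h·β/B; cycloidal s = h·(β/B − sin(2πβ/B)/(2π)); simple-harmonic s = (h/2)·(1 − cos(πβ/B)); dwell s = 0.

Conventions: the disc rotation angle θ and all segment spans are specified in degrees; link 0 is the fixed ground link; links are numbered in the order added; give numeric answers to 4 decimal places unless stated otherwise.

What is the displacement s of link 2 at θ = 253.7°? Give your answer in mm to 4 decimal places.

seg 1 [0°–178.3°] dwell: s stays 0.0000
seg 2 [178.3°–221.4°] uniform, h=7: full span → s += 7 → s = 7.0000
seg 3 [221.4°–360°] cycloidal, h=-7: θ=253.7° here. β=32.3, B=138.6. -7·(0.2330 − sin(2π·0.2330)/(2π)) = -0.5235 → s = 6.4765

6.4765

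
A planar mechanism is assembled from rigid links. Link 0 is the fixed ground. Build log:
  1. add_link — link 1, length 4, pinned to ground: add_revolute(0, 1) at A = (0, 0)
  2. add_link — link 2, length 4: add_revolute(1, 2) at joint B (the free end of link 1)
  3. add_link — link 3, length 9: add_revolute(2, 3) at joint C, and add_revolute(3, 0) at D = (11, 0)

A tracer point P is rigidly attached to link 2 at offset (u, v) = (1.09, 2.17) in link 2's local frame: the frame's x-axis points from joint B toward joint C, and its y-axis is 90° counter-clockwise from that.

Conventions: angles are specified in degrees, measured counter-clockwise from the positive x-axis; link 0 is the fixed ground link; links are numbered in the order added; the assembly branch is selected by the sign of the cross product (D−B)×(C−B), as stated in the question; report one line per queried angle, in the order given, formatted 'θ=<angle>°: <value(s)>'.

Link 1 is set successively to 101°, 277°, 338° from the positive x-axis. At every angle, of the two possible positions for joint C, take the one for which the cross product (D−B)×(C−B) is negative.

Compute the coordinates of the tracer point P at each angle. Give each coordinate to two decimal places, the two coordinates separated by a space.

A=(0,0), D=(11.00,0)
θ=101°: B = A + 4.00·(cos101°, sin101°) = (-0.7632, 3.9265)
θ=101°: |BD| = 12.4013
θ=101°: circle(B,4.00) ∩ circle(D,9.00): a=3.5799, h=1.7844
θ=101°:   candidates: C₊=(3.1975,4.4856) cross=22.129; C₋=(2.0675,1.1004) cross=-22.129
θ=101°:   branch - wants cross < 0 → take C=(2.0675,1.1004) (cross=-22.129)
θ=101°: ex = (C−B)/|BC| = (0.7077,-0.7065); ey = (0.7065,0.7077)
θ=101°: P = B + 1.09·ex + 2.17·ey = (1.5413,4.6921)
θ=277°: B = A + 4.00·(cos277°, sin277°) = (0.4875, -3.9702)
θ=277°: |BD| = 11.2372
θ=277°: circle(B,4.00) ∩ circle(D,9.00): a=2.7264, h=2.9269
θ=277°:   candidates: C₊=(2.0040,-0.2688) cross=32.890; C₋=(4.0722,-5.7450) cross=-32.890
θ=277°:   branch - wants cross < 0 → take C=(4.0722,-5.7450) (cross=-32.890)
θ=277°: ex = (C−B)/|BC| = (0.8962,-0.4437); ey = (0.4437,0.8962)
θ=277°: P = B + 1.09·ex + 2.17·ey = (2.4271,-2.5091)
θ=338°: B = A + 4.00·(cos338°, sin338°) = (3.7087, -1.4984)
θ=338°: |BD| = 7.4436
θ=338°: circle(B,4.00) ∩ circle(D,9.00): a=-0.6443, h=3.9478
θ=338°:   candidates: C₊=(2.2829,2.2388) cross=29.386; C₋=(3.8723,-5.4951) cross=-29.386
θ=338°:   branch - wants cross < 0 → take C=(3.8723,-5.4951) (cross=-29.386)
θ=338°: ex = (C−B)/|BC| = (0.0409,-0.9992); ey = (0.9992,0.0409)
θ=338°: P = B + 1.09·ex + 2.17·ey = (5.9215,-2.4988)

θ=101°: 1.54 4.69
θ=277°: 2.43 -2.51
θ=338°: 5.92 -2.50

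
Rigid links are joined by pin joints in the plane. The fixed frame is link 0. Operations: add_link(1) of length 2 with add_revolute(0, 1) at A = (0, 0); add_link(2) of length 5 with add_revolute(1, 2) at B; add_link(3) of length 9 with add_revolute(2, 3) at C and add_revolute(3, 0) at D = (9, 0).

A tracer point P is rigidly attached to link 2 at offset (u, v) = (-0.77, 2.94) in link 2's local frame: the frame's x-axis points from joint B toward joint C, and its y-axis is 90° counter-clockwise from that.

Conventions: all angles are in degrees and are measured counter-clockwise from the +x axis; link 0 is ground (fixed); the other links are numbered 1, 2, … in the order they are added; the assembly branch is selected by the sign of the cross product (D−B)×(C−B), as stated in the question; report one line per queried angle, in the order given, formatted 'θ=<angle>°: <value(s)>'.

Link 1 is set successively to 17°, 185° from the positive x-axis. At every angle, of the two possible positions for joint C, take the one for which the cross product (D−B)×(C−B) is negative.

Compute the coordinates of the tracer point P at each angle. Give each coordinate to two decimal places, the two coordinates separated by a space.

A=(0,0), D=(9.00,0)
θ=17°: B = A + 2.00·(cos17°, sin17°) = (1.9126, 0.5847)
θ=17°: |BD| = 7.1115
θ=17°: circle(B,5.00) ∩ circle(D,9.00): a=-0.3816, h=4.9854
θ=17°:   candidates: C₊=(1.9423,5.5847) cross=35.454; C₋=(1.1224,-4.3524) cross=-35.454
θ=17°:   branch - wants cross < 0 → take C=(1.1224,-4.3524) (cross=-35.454)
θ=17°: ex = (C−B)/|BC| = (-0.1580,-0.9874); ey = (0.9874,-0.1580)
θ=17°: P = B + -0.77·ex + 2.94·ey = (4.9374,0.8804)
θ=185°: B = A + 2.00·(cos185°, sin185°) = (-1.9924, -0.1743)
θ=185°: |BD| = 10.9938
θ=185°: circle(B,5.00) ∩ circle(D,9.00): a=2.9500, h=4.0370
θ=185°:   candidates: C₊=(0.8932,3.9090) cross=44.382; C₋=(1.0212,-4.1641) cross=-44.382
θ=185°:   branch - wants cross < 0 → take C=(1.0212,-4.1641) (cross=-44.382)
θ=185°: ex = (C−B)/|BC| = (0.6027,-0.7979); ey = (0.7979,0.6027)
θ=185°: P = B + -0.77·ex + 2.94·ey = (-0.1105,2.2121)

θ=17°: 4.94 0.88
θ=185°: -0.11 2.21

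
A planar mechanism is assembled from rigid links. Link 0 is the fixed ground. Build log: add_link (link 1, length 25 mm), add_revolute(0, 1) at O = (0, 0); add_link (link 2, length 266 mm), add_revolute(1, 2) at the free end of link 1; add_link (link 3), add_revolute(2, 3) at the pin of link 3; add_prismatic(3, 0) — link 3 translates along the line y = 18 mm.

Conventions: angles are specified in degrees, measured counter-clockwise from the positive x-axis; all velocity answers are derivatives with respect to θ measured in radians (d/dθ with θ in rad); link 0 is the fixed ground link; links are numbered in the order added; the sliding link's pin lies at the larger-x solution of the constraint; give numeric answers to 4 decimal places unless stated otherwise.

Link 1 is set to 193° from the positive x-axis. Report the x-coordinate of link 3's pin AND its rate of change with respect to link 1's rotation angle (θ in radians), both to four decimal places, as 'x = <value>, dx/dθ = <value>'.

geometry: r = 25 mm, L = 266 mm, e = 18 mm
crank pin P = (r cos θ, r sin θ) = (-24.359252, -5.623776)
h = r sin θ − e = -5.623776 − 18 = -23.623776
x = r cos θ + √(L² − h²) = -24.359252 + 264.948895 = 240.589644
dx/dθ = −r sin θ − h·r cos θ/√(L² − h²) (θ in radians; h = -23.623776) = 3.451820

x = 240.5896, dx/dθ = 3.4518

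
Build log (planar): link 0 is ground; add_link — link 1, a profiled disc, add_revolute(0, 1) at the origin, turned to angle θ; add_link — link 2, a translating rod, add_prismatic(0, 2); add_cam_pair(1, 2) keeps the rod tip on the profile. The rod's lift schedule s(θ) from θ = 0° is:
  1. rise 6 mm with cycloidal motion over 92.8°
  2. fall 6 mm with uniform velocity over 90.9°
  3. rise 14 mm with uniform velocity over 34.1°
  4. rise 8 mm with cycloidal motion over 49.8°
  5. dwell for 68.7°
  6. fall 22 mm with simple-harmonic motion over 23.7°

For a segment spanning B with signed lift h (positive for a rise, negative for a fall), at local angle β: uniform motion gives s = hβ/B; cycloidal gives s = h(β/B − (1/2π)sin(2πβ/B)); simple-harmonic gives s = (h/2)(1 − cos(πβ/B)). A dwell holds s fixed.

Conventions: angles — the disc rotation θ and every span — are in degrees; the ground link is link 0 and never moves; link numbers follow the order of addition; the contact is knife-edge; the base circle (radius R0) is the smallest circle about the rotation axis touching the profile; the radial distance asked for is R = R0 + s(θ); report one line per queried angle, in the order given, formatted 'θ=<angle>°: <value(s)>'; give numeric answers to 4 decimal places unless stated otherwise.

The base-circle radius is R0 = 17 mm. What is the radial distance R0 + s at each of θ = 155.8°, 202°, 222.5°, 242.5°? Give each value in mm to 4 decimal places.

seg 1 [0°–92.8°] cycloidal, h=6: full span → s += 6 → s = 6.0000
seg 2 [92.8°–183.7°] uniform, h=-6: θ=155.8° here. β=63, B=90.9. -6·63/90.9 = -4.1584 → s = 1.8416
seg 2 [92.8°–183.7°] uniform, h=-6: full span → s += -6 → s = 0.0000
seg 3 [183.7°–217.8°] uniform, h=14: θ=202° here. β=18.3, B=34.1. 14·18.3/34.1 = 7.5132 → s = 7.5132
seg 3 [183.7°–217.8°] uniform, h=14: full span → s += 14 → s = 14.0000
seg 4 [217.8°–267.6°] cycloidal, h=8: θ=222.5° here. β=4.7, B=49.8. 8·(0.0944 − sin(2π·0.0944)/(2π)) = 0.0435 → s = 14.0435
seg 4 [217.8°–267.6°] cycloidal, h=8: θ=242.5° here. β=24.7, B=49.8. 8·(0.4960 − sin(2π·0.4960)/(2π)) = 3.9357 → s = 17.9357
θ=155.8°: R = R0 + s = 17 + 1.8416 = 18.8416
θ=202°: R = R0 + s = 17 + 7.5132 = 24.5132
θ=222.5°: R = R0 + s = 17 + 14.0435 = 31.0435
θ=242.5°: R = R0 + s = 17 + 17.9357 = 34.9357

θ=155.8°: 18.8416
θ=202°: 24.5132
θ=222.5°: 31.0435
θ=242.5°: 34.9357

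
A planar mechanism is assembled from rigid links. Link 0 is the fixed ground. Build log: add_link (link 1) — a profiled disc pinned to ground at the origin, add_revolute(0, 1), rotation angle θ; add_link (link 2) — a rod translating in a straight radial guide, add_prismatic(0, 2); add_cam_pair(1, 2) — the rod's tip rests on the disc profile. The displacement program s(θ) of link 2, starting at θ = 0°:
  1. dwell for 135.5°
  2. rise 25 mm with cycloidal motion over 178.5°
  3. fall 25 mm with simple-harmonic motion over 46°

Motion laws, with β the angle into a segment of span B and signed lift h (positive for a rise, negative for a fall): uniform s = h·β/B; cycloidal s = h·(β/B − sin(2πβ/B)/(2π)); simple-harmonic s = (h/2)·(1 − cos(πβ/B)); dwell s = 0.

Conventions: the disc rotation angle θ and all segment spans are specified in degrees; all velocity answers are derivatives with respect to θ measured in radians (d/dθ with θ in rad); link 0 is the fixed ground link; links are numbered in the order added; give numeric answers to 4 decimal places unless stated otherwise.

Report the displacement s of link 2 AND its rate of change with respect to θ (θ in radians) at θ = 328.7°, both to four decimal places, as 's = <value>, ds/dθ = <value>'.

seg 1 [0°–135.5°] dwell: s stays 0.0000
seg 2 [135.5°–314°] cycloidal, h=25: full span → s += 25 → s = 25.0000
seg 3 [314°–360°] simple-harmonic, h=-25: θ=328.7° here. β=14.7, B=46. -25/2·(1 − cos(π·0.3196)) = -5.7878 → s = 19.2122
velocity in seg [314°–360°] (simple-harmonic), θ in radians: β = 14.7° = 0.2566 rad, B = 46° = 0.8029 rad; ds/dθ = (πh/(2B)) sin(πβ/B) = (π·(-25)/(2·0.8029)) sin(π·0.3196) = -41.262811 mm/rad

s = 19.2122, ds/dθ = -41.2628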